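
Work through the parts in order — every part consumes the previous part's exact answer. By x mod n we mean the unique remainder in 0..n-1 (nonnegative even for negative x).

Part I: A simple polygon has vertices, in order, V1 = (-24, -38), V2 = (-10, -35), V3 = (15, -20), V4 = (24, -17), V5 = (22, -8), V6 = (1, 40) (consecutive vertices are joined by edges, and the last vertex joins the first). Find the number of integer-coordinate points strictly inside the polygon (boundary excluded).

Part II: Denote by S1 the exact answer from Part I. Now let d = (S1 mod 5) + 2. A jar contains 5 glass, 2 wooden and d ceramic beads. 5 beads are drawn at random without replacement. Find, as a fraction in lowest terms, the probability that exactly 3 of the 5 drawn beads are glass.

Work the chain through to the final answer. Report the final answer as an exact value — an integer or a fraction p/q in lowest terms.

Part I: cross terms: (-24*-35 - -10*-38)=460, (-10*-20 - 15*-35)=725, (15*-17 - 24*-20)=225, (24*-8 - 22*-17)=182, (22*40 - 1*-8)=888, (1*-38 - -24*40)=922; twice the area = |3402| = 3402; area = 1701; boundary points = 1 + 5 + 3 + 1 + 3 + 1 = 14; strictly interior points = area - boundary/2 + 1 = 1695; answer 1695
Part II: S1 = 1695; d = 2; total draws C(9,5) = 126; favorable C(5,3)*C(4,2) = 60; P = 10/21; answer 10/21

10/21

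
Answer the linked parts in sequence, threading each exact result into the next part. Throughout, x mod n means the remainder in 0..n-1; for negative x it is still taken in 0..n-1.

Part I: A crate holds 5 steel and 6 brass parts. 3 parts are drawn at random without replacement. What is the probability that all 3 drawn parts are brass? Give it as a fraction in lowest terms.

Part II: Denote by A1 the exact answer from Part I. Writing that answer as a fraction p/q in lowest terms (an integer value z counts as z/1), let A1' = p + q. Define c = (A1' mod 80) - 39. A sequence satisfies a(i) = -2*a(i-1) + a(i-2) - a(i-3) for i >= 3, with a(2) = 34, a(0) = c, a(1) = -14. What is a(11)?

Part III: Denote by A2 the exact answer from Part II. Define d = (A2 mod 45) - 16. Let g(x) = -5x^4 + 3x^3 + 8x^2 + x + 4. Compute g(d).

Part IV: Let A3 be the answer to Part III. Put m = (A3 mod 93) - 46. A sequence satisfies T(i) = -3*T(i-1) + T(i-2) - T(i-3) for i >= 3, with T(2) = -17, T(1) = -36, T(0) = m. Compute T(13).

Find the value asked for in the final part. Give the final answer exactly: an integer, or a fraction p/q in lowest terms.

3941850

Part I: total draws C(11,3) = 165; favorable C(6,3) = 20; P = 4/33; answer 4/33
Part II: A1 = 4/33; threaded value p + q = 37; c = -2; a(3) = -2*(34) + 1*(-14) - 1*(-2) = -80; iterating: a(3)=-80, a(4)=208, a(5)=-530, a(6)=1348, a(7)=-3434, a(8)=8746, a(9)=-22274, a(10)=56728, a(11)=-144476; answer -144476
Part III: A2 = -144476; d = 3; -5*(3)^4 + 3*(3)^3 + 8*(3)^2 + 1*(3)^1 + 4 = (-405) + (81) + (72) + (3) + (4) = -245; answer -245
Part IV: A3 = -245; m = -12; T(3) = -3*(-17) + 1*(-36) - 1*(-12) = 27; iterating: T(3)=27, T(4)=-62, T(5)=230, T(6)=-779, T(7)=2629, T(8)=-8896, T(9)=30096, T(10)=-101813, T(11)=344431, T(12)=-1165202, T(13)=3941850; answer 3941850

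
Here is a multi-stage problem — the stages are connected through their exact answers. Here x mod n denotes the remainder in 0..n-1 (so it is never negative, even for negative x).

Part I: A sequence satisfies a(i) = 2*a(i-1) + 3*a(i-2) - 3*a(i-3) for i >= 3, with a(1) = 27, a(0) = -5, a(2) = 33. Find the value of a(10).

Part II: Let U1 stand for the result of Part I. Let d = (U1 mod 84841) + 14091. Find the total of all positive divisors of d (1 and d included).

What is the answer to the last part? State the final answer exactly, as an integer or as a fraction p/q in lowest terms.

Part I: a(3) = 2*(33) + 3*(27) - 3*(-5) = 162; iterating: a(3)=162, a(4)=342, a(5)=1071, a(6)=2682, a(7)=7551, a(8)=19935, a(9)=54477, a(10)=146106; answer 146106
Part II: U1 = 146106; d = 75356; 75356 = 2^2 * 18839; sigma = (1 + 2 + 4) * (1 + 18839) = 7 * 18840 = 131880; answer 131880

131880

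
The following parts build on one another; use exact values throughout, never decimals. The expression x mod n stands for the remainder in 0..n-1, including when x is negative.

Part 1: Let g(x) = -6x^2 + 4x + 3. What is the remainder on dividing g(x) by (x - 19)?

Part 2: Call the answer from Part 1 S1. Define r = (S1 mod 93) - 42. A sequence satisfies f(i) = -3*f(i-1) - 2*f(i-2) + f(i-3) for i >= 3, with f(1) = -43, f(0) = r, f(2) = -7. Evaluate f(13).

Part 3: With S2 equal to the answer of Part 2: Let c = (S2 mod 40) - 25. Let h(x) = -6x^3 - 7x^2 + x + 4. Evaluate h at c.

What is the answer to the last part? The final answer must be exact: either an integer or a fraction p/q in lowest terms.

11990

Part 1: remainder = value at the root: -6*(19)^2 + 4*(19)^1 + 3 = (-2166) + (76) + (3) = -2087; answer -2087
Part 2: S1 = -2087; r = 10; f(3) = -3*(-7) - 2*(-43) + 1*(10) = 117; iterating: f(3)=117, f(4)=-380, f(5)=899, f(6)=-1820, f(7)=3282, f(8)=-5307, f(9)=7537, f(10)=-8715, f(11)=5764, f(12)=7675, f(13)=-43268; answer -43268
Part 3: S2 = -43268; c = -13; -6*(-13)^3 - 7*(-13)^2 + 1*(-13)^1 + 4 = (13182) + (-1183) + (-13) + (4) = 11990; answer 11990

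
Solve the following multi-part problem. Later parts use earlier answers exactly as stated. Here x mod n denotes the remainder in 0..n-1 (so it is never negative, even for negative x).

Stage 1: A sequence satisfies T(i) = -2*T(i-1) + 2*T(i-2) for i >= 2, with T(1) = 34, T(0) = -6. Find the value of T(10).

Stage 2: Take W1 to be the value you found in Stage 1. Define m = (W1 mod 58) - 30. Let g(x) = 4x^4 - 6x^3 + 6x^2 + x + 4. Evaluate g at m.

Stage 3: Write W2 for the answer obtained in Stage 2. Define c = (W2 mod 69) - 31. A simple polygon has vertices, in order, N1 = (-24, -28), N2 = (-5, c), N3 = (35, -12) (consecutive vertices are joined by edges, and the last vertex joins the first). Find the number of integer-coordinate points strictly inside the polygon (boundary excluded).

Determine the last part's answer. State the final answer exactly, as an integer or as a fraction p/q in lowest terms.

Stage 1: T(2) = -2*(34) + 2*(-6) = -80; iterating: T(2)=-80, T(3)=228, T(4)=-616, T(5)=1688, T(6)=-4608, T(7)=12592, T(8)=-34400, T(9)=93984, T(10)=-256768; answer -256768
Stage 2: W1 = -256768; m = 26; 4*(26)^4 - 6*(26)^3 + 6*(26)^2 + 1*(26)^1 + 4 = (1827904) + (-105456) + (4056) + (26) + (4) = 1726534; answer 1726534
Stage 3: W2 = 1726534; c = -15; cross terms: (-24*-15 - -5*-28)=220, (-5*-12 - 35*-15)=585, (35*-28 - -24*-12)=-1268; twice the area = |-463| = 463; area = 463/2; boundary points = 1 + 1 + 1 = 3; strictly interior points = area - boundary/2 + 1 = 231; answer 231

231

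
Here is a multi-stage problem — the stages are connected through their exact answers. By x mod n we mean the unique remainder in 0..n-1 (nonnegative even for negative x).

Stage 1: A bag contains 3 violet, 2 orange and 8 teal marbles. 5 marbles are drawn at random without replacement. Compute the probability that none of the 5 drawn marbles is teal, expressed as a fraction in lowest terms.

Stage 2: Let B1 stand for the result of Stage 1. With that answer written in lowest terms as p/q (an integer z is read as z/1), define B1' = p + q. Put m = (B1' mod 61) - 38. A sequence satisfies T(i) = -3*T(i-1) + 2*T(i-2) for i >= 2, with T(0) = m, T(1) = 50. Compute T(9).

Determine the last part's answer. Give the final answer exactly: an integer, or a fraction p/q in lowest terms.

Stage 1: total draws C(13,5) = 1287; favorable C(5,5) = 1; P = 1/1287; answer 1/1287
Stage 2: B1 = 1/1287; threaded value p + q = 1288; m = -31; T(2) = -3*(50) + 2*(-31) = -212; iterating: T(2)=-212, T(3)=736, T(4)=-2632, T(5)=9368, T(6)=-33368, T(7)=118840, T(8)=-423256, T(9)=1507448; answer 1507448

1507448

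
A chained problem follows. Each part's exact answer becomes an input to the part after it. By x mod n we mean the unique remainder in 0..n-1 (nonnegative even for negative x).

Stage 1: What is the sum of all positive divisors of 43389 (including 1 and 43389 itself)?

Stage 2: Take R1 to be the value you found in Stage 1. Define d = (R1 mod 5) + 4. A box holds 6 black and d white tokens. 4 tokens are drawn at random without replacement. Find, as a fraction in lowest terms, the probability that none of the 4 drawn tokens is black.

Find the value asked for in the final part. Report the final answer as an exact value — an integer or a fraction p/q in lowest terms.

1/210

Stage 1: 43389 = 3^3 * 1607; sigma = (1 + 3 + 9 + 27) * (1 + 1607) = 40 * 1608 = 64320; answer 64320
Stage 2: R1 = 64320; d = 4; total draws C(10,4) = 210; favorable C(4,4) = 1; P = 1/210; answer 1/210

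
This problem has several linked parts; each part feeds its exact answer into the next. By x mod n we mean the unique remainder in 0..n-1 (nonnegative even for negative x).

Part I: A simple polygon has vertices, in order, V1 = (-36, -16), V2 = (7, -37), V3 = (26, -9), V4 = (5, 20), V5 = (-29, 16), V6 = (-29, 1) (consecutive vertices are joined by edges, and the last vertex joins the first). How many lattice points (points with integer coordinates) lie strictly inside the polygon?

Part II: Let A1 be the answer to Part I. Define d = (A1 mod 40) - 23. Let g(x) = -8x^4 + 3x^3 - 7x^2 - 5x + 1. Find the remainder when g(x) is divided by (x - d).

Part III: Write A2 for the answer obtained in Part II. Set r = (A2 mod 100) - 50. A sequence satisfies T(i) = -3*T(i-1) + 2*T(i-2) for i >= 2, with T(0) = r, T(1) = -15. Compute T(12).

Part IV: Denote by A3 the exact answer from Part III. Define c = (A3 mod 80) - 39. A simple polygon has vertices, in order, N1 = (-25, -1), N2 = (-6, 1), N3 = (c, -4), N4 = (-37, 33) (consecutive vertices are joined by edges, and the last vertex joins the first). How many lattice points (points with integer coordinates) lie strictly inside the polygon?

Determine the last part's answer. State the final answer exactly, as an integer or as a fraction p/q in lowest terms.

960

Part I: cross terms: (-36*-37 - 7*-16)=1444, (7*-9 - 26*-37)=899, (26*20 - 5*-9)=565, (5*16 - -29*20)=660, (-29*1 - -29*16)=435, (-29*-16 - -36*1)=500; twice the area = |4503| = 4503; area = 4503/2; boundary points = 1 + 1 + 1 + 2 + 15 + 1 = 21; strictly interior points = area - boundary/2 + 1 = 2242; answer 2242
Part II: A1 = 2242; d = -21; remainder = value at the root: -8*(-21)^4 + 3*(-21)^3 - 7*(-21)^2 - 5*(-21)^1 + 1 = (-1555848) + (-27783) + (-3087) + (105) + (1) = -1586612; answer -1586612
Part III: A2 = -1586612; r = 38; T(2) = -3*(-15) + 2*(38) = 121; iterating: T(2)=121, T(3)=-393, T(4)=1421, T(5)=-5049, T(6)=17989, T(7)=-64065, T(8)=228173, T(9)=-812649, T(10)=2894293, T(11)=-10308177, T(12)=36713117; answer 36713117
Part IV: A3 = 36713117; c = 38; cross terms: (-25*1 - -6*-1)=-31, (-6*-4 - 38*1)=-14, (38*33 - -37*-4)=1106, (-37*-1 - -25*33)=862; twice the area = |1923| = 1923; area = 1923/2; boundary points = 1 + 1 + 1 + 2 = 5; strictly interior points = area - boundary/2 + 1 = 960; answer 960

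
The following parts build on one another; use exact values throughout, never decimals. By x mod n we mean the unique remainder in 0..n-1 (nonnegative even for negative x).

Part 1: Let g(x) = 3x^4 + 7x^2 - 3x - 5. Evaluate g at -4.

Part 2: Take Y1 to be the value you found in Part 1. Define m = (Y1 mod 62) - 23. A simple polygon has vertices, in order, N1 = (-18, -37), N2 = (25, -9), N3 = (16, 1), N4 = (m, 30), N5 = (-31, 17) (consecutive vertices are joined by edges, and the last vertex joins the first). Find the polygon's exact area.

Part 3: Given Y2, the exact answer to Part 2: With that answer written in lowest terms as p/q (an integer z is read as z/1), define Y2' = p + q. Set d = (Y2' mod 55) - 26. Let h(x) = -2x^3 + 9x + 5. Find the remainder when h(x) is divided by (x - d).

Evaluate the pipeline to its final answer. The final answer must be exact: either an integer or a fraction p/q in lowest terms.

Part 1: 3*(-4)^4 + 7*(-4)^2 - 3*(-4)^1 - 5 = (768) + (112) + (12) + (-5) = 887; answer 887
Part 2: Y1 = 887; m = -4; cross terms: (-18*-9 - 25*-37)=1087, (25*1 - 16*-9)=169, (16*30 - -4*1)=484, (-4*17 - -31*30)=862, (-31*-37 - -18*17)=1453; twice the area = |4055| = 4055; area = 4055/2; answer 4055/2
Part 3: Y2 = 4055/2; threaded value p + q = 4057; d = 16; remainder = value at the root: -2*(16)^3 + 9*(16)^1 + 5 = (-8192) + (144) + (5) = -8043; answer -8043

-8043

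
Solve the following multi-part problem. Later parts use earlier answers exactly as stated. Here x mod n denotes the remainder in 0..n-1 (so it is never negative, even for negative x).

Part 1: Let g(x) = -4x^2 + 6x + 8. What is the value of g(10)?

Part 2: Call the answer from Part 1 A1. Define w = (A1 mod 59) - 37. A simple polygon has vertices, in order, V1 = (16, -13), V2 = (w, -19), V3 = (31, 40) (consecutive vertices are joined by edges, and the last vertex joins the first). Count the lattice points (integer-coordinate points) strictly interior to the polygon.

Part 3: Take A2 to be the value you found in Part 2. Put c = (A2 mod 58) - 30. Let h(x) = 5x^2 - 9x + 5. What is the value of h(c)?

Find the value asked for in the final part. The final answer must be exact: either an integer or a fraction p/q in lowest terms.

397

Part 1: -4*(10)^2 + 6*(10)^1 + 8 = (-400) + (60) + (8) = -332; answer -332
Part 2: A1 = -332; w = -15; cross terms: (16*-19 - -15*-13)=-499, (-15*40 - 31*-19)=-11, (31*-13 - 16*40)=-1043; twice the area = |-1553| = 1553; area = 1553/2; boundary points = 1 + 1 + 1 = 3; strictly interior points = area - boundary/2 + 1 = 776; answer 776
Part 3: A2 = 776; c = -8; 5*(-8)^2 - 9*(-8)^1 + 5 = (320) + (72) + (5) = 397; answer 397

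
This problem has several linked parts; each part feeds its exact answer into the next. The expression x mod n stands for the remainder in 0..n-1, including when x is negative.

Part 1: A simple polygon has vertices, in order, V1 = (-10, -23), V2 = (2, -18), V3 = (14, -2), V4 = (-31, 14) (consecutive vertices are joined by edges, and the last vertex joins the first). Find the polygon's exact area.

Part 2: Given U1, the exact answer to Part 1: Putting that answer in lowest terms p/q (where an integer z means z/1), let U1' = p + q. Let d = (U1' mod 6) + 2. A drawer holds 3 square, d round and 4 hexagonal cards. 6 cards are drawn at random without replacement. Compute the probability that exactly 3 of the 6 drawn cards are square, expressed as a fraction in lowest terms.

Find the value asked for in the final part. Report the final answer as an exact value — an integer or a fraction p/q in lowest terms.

Part 1: cross terms: (-10*-18 - 2*-23)=226, (2*-2 - 14*-18)=248, (14*14 - -31*-2)=134, (-31*-23 - -10*14)=853; twice the area = |1461| = 1461; area = 1461/2; answer 1461/2
Part 2: U1 = 1461/2; threaded value p + q = 1463; d = 7; total draws C(14,6) = 3003; favorable C(3,3)*C(11,3) = 165; P = 5/91; answer 5/91

5/91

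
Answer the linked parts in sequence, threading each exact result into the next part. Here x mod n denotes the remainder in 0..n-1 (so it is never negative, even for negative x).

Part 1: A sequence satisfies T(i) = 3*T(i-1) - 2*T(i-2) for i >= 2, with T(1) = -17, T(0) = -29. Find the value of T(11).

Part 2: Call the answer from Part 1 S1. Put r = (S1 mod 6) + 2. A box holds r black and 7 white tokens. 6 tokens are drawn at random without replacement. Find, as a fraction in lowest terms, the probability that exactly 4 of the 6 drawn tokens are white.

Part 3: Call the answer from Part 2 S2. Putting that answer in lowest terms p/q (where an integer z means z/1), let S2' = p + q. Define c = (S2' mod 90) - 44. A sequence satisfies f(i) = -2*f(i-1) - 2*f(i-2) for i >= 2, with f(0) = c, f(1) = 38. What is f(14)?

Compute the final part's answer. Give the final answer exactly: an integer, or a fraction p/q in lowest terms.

Part 1: T(2) = 3*(-17) - 2*(-29) = 7; iterating: T(2)=7, T(3)=55, T(4)=151, T(5)=343, T(6)=727, T(7)=1495, T(8)=3031, T(9)=6103, T(10)=12247, T(11)=24535; answer 24535
Part 2: S1 = 24535; r = 3; total draws C(10,6) = 210; favorable C(7,4)*C(3,2) = 105; P = 1/2; answer 1/2
Part 3: S2 = 1/2; threaded value p + q = 3; c = -41; f(2) = -2*(38) - 2*(-41) = 6; iterating: f(2)=6, f(3)=-88, f(4)=164, f(5)=-152, f(6)=-24, f(7)=352, f(8)=-656, f(9)=608, f(10)=96, f(11)=-1408, f(12)=2624, f(13)=-2432, f(14)=-384; answer -384

-384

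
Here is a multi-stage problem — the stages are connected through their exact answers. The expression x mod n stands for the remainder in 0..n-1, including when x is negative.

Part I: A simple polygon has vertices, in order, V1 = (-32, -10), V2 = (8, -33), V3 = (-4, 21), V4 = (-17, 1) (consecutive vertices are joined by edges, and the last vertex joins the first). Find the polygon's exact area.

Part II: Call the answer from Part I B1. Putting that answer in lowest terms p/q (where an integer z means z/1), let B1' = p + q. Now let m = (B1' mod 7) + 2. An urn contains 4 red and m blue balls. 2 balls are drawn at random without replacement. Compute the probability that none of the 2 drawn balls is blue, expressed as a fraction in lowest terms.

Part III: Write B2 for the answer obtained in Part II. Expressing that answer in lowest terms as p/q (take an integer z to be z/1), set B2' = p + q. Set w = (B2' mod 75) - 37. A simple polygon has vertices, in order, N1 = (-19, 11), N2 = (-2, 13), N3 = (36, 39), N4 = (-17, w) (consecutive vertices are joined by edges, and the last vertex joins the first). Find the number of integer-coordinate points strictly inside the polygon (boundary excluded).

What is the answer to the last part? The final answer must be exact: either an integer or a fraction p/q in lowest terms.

971

Part I: cross terms: (-32*-33 - 8*-10)=1136, (8*21 - -4*-33)=36, (-4*1 - -17*21)=353, (-17*-10 - -32*1)=202; twice the area = |1727| = 1727; area = 1727/2; answer 1727/2
Part II: B1 = 1727/2; threaded value p + q = 1729; m = 2; total draws C(6,2) = 15; favorable C(4,2) = 6; P = 2/5; answer 2/5
Part III: B2 = 2/5; threaded value p + q = 7; w = -30; cross terms: (-19*13 - -2*11)=-225, (-2*39 - 36*13)=-546, (36*-30 - -17*39)=-417, (-17*11 - -19*-30)=-757; twice the area = |-1945| = 1945; area = 1945/2; boundary points = 1 + 2 + 1 + 1 = 5; strictly interior points = area - boundary/2 + 1 = 971; answer 971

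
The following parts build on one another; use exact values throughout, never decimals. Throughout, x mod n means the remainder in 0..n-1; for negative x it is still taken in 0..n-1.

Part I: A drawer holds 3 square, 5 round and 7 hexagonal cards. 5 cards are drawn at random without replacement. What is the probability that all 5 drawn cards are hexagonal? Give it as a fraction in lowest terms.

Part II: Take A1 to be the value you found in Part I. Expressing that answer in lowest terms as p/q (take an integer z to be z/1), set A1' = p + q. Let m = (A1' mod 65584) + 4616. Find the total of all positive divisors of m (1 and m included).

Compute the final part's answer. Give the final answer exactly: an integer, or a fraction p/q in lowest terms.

Part I: total draws C(15,5) = 3003; favorable C(7,5) = 21; P = 1/143; answer 1/143
Part II: A1 = 1/143; threaded value p + q = 144; m = 4760; 4760 = 2^3 * 5 * 7 * 17; sigma = (1 + 2 + 4 + 8) * (1 + 5) * (1 + 7) * (1 + 17) = 15 * 6 * 8 * 18 = 12960; answer 12960

12960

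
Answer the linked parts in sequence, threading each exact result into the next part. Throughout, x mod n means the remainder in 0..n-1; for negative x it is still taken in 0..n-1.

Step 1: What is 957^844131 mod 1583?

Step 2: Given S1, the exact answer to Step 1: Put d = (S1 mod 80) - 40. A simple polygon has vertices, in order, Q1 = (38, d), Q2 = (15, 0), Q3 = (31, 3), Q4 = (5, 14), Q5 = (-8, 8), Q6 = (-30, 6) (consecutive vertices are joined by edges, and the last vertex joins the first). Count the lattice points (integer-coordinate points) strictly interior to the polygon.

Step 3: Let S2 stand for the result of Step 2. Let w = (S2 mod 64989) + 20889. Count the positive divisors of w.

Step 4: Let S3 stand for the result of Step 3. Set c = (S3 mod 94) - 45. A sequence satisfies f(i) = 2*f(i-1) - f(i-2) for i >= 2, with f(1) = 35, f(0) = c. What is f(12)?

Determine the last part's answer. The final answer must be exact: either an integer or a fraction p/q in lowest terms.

871

Step 1: squarings mod 1583: 957^1=957, 957^2=875, 957^4=1036, 957^8=22, 957^16=484, 957^32=1555, 957^64=784, 957^128=452, 957^256=97, 957^512=1494, 957^1024=6, 957^2048=36, 957^4096=1296, 957^8192=53, 957^16384=1226, 957^32768=809, 957^65536=702, 957^131072=491, 957^262144=465, 957^524288=937; 957^844131 = 957^1 * 957^2 * 957^32 * 957^64 * 957^256 * 957^8192 * 957^16384 * 957^32768 * 957^262144 * 957^524288 = 971 (mod 1583); answer 971
Step 2: S1 = 971; d = -29; cross terms: (38*0 - 15*-29)=435, (15*3 - 31*0)=45, (31*14 - 5*3)=419, (5*8 - -8*14)=152, (-8*6 - -30*8)=192, (-30*-29 - 38*6)=642; twice the area = |1885| = 1885; area = 1885/2; boundary points = 1 + 1 + 1 + 1 + 2 + 1 = 7; strictly interior points = area - boundary/2 + 1 = 940; answer 940
Step 3: S2 = 940; w = 21829; 21829 = 83 * 263; number of divisors = (1+1) * (1+1) = 4; answer 4
Step 4: S3 = 4; c = -41; f(2) = 2*(35) - 1*(-41) = 111; iterating: f(2)=111, f(3)=187, f(4)=263, f(5)=339, f(6)=415, f(7)=491, f(8)=567, f(9)=643, f(10)=719, f(11)=795, f(12)=871; answer 871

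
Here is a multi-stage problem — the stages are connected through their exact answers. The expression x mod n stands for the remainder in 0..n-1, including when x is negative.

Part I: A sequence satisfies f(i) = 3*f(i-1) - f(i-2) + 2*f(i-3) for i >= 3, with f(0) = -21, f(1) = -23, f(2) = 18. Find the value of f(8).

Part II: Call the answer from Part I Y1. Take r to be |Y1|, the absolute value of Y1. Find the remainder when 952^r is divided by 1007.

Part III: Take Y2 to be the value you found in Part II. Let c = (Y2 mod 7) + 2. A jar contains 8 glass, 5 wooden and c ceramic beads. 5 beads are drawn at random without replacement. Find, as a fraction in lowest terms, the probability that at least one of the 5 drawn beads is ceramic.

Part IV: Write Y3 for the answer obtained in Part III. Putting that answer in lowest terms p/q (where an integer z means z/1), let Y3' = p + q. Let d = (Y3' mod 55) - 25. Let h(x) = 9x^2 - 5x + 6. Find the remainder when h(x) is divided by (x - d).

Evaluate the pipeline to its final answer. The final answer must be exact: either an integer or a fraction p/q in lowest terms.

Part I: f(3) = 3*(18) - 1*(-23) + 2*(-21) = 35; iterating: f(3)=35, f(4)=41, f(5)=124, f(6)=401, f(7)=1161, f(8)=3330; answer 3330
Part II: Y1 = 3330; r = 3330; squarings mod 1007: 952^1=952, 952^2=4, 952^4=16, 952^8=256, 952^16=81, 952^32=519, 952^64=492, 952^128=384, 952^256=434, 952^512=47, 952^1024=195, 952^2048=766; 952^3330 = 952^2 * 952^256 * 952^1024 * 952^2048 = 799 (mod 1007); answer 799
Part III: Y2 = 799; c = 3; total draws C(16,5) = 4368; complement C(13,5) = 1287; favorable 4368 - 1287 = 3081; P = 79/112; answer 79/112
Part IV: Y3 = 79/112; threaded value p + q = 191; d = 1; remainder = value at the root: 9*(1)^2 - 5*(1)^1 + 6 = (9) + (-5) + (6) = 10; answer 10

10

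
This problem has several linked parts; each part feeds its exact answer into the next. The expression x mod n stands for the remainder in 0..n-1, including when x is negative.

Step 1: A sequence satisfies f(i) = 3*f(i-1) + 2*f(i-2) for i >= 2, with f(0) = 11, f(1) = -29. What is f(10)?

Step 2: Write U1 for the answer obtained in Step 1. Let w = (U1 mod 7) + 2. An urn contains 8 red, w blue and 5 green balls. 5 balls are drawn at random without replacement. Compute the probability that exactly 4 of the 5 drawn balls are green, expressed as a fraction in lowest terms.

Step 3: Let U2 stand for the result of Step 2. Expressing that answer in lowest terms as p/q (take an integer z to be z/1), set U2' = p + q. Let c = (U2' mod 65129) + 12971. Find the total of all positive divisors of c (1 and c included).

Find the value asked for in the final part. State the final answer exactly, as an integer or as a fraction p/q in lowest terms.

Step 1: f(2) = 3*(-29) + 2*(11) = -65; iterating: f(2)=-65, f(3)=-253, f(4)=-889, f(5)=-3173, f(6)=-11297, f(7)=-40237, f(8)=-143305, f(9)=-510389, f(10)=-1817777; answer -1817777
Step 2: U1 = -1817777; w = 6; total draws C(19,5) = 11628; favorable C(5,4)*C(14,1) = 70; P = 35/5814; answer 35/5814
Step 3: U2 = 35/5814; threaded value p + q = 5849; c = 18820; 18820 = 2^2 * 5 * 941; sigma = (1 + 2 + 4) * (1 + 5) * (1 + 941) = 7 * 6 * 942 = 39564; answer 39564

39564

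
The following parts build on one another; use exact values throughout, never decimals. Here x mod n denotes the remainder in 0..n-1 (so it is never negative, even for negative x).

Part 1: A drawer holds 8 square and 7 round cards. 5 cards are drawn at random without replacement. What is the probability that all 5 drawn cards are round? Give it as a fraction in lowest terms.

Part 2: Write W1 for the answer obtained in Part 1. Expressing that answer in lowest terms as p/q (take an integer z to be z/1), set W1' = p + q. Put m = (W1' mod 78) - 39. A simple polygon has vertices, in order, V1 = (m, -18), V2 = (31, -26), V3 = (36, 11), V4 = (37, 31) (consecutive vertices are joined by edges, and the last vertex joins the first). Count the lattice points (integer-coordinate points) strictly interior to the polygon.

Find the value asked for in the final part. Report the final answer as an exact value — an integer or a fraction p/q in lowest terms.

167

Part 1: total draws C(15,5) = 3003; favorable C(7,5) = 21; P = 1/143; answer 1/143
Part 2: W1 = 1/143; threaded value p + q = 144; m = 27; cross terms: (27*-26 - 31*-18)=-144, (31*11 - 36*-26)=1277, (36*31 - 37*11)=709, (37*-18 - 27*31)=-1503; twice the area = |339| = 339; area = 339/2; boundary points = 4 + 1 + 1 + 1 = 7; strictly interior points = area - boundary/2 + 1 = 167; answer 167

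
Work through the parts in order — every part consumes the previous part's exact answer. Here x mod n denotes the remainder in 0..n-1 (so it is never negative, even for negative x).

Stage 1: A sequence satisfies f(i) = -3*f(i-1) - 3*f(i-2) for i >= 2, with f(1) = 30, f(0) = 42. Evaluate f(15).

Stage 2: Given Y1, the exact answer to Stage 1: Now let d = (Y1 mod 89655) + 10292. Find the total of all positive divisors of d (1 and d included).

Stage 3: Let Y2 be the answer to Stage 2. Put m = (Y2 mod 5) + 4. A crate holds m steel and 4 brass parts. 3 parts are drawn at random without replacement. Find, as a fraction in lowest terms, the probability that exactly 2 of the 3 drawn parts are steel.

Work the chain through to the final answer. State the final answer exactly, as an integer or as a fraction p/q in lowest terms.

28/55

Stage 1: f(2) = -3*(30) - 3*(42) = -216; iterating: f(2)=-216, f(3)=558, f(4)=-1026, f(5)=1404, f(6)=-1134, f(7)=-810, f(8)=5832, f(9)=-15066, f(10)=27702, f(11)=-37908, f(12)=30618, f(13)=21870, f(14)=-157464, f(15)=406782; answer 406782
Stage 2: Y1 = 406782; d = 58454; 58454 = 2 * 11 * 2657; sigma = (1 + 2) * (1 + 11) * (1 + 2657) = 3 * 12 * 2658 = 95688; answer 95688
Stage 3: Y2 = 95688; m = 7; total draws C(11,3) = 165; favorable C(7,2)*C(4,1) = 84; P = 28/55; answer 28/55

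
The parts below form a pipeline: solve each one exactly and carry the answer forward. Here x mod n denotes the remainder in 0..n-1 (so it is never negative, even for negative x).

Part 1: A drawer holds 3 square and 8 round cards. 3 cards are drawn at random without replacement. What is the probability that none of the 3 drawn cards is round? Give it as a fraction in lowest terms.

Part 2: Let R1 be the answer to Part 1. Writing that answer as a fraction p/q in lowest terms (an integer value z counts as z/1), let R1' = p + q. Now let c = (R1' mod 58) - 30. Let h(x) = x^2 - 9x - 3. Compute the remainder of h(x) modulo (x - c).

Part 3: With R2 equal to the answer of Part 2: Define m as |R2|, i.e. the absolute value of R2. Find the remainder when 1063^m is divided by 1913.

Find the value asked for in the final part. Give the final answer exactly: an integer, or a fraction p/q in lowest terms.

1895

Part 1: total draws C(11,3) = 165; favorable C(3,3) = 1; P = 1/165; answer 1/165
Part 2: R1 = 1/165; threaded value p + q = 166; c = 20; remainder = value at the root: 1*(20)^2 - 9*(20)^1 - 3 = (400) + (-180) + (-3) = 217; answer 217
Part 3: R2 = 217; m = 217; squarings mod 1913: 1063^1=1063, 1063^2=1299, 1063^4=135, 1063^8=1008, 1063^16=261, 1063^32=1166, 1063^64=1326, 1063^128=229; 1063^217 = 1063^1 * 1063^8 * 1063^16 * 1063^64 * 1063^128 = 1895 (mod 1913); answer 1895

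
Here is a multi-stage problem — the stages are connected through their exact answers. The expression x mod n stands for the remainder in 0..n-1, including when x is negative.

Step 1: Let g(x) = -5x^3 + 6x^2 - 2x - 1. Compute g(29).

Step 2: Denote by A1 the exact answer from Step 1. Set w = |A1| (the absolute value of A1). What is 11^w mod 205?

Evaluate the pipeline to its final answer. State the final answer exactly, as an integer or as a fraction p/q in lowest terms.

Step 1: -5*(29)^3 + 6*(29)^2 - 2*(29)^1 - 1 = (-121945) + (5046) + (-58) + (-1) = -116958; answer -116958
Step 2: A1 = -116958; w = 116958; squarings mod 205: 11^1=11, 11^2=121, 11^4=86, 11^8=16, 11^16=51, 11^32=141, 11^64=201, 11^128=16, 11^256=51, 11^512=141, 11^1024=201, 11^2048=16, 11^4096=51, 11^8192=141, 11^16384=201, 11^32768=16, 11^65536=51; 11^116958 = 11^2 * 11^4 * 11^8 * 11^16 * 11^64 * 11^128 * 11^2048 * 11^16384 * 11^32768 * 11^65536 = 61 (mod 205); answer 61

61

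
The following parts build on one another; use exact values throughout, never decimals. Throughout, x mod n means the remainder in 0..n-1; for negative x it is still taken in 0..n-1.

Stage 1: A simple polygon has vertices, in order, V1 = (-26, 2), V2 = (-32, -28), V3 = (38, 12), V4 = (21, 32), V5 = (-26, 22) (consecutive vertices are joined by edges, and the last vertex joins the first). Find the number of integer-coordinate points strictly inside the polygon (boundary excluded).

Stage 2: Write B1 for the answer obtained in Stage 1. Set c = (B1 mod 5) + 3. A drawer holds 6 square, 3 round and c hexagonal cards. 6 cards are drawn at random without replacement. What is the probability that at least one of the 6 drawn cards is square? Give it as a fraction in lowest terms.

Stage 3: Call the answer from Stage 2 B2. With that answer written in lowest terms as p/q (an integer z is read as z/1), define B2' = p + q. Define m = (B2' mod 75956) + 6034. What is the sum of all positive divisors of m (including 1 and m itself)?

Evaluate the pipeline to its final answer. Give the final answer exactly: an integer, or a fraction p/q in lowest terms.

20160

Stage 1: cross terms: (-26*-28 - -32*2)=792, (-32*12 - 38*-28)=680, (38*32 - 21*12)=964, (21*22 - -26*32)=1294, (-26*2 - -26*22)=520; twice the area = |4250| = 4250; area = 2125; boundary points = 6 + 10 + 1 + 1 + 20 = 38; strictly interior points = area - boundary/2 + 1 = 2107; answer 2107
Stage 2: B1 = 2107; c = 5; total draws C(14,6) = 3003; complement C(8,6) = 28; favorable 3003 - 28 = 2975; P = 425/429; answer 425/429
Stage 3: B2 = 425/429; threaded value p + q = 854; m = 6888; 6888 = 2^3 * 3 * 7 * 41; sigma = (1 + 2 + 4 + 8) * (1 + 3) * (1 + 7) * (1 + 41) = 15 * 4 * 8 * 42 = 20160; answer 20160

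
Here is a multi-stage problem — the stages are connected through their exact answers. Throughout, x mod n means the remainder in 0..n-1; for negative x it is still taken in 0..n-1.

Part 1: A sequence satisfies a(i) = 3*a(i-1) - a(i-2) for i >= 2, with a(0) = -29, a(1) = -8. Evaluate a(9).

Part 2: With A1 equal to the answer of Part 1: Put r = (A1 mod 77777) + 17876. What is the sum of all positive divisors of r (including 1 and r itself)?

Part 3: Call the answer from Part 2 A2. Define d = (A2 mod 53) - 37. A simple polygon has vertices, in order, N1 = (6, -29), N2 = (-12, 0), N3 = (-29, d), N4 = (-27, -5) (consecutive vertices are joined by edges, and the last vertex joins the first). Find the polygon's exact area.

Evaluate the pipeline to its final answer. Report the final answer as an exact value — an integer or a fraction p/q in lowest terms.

350

Part 1: a(2) = 3*(-8) - 1*(-29) = 5; iterating: a(2)=5, a(3)=23, a(4)=64, a(5)=169, a(6)=443, a(7)=1160, a(8)=3037, a(9)=7951; answer 7951
Part 2: A1 = 7951; r = 25827; 25827 = 3 * 8609; sigma = (1 + 3) * (1 + 8609) = 4 * 8610 = 34440; answer 34440
Part 3: A2 = 34440; d = 6; cross terms: (6*0 - -12*-29)=-348, (-12*6 - -29*0)=-72, (-29*-5 - -27*6)=307, (-27*-29 - 6*-5)=813; twice the area = |700| = 700; area = 350; answer 350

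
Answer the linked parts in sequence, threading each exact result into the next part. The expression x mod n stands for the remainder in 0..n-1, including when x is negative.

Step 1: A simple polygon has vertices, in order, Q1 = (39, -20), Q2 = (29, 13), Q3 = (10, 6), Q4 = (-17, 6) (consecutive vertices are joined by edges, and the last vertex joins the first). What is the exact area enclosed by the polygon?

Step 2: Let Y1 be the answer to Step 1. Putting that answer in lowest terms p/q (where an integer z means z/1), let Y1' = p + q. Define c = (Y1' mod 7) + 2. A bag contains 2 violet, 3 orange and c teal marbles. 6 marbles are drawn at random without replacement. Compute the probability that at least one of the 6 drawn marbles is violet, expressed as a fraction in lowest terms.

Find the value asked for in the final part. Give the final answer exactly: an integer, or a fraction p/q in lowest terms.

27/28

Step 1: cross terms: (39*13 - 29*-20)=1087, (29*6 - 10*13)=44, (10*6 - -17*6)=162, (-17*-20 - 39*6)=106; twice the area = |1399| = 1399; area = 1399/2; answer 1399/2
Step 2: Y1 = 1399/2; threaded value p + q = 1401; c = 3; total draws C(8,6) = 28; complement C(6,6) = 1; favorable 28 - 1 = 27; P = 27/28; answer 27/28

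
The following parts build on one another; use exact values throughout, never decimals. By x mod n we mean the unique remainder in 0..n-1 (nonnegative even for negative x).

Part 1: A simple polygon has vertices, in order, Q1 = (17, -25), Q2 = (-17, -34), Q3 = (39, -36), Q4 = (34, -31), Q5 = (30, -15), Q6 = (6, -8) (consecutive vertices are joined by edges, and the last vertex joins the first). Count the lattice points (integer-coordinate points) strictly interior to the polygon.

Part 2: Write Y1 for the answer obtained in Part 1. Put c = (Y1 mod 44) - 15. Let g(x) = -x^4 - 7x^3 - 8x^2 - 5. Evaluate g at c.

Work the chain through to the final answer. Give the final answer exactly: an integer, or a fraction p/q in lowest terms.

-17805

Part 1: cross terms: (17*-34 - -17*-25)=-1003, (-17*-36 - 39*-34)=1938, (39*-31 - 34*-36)=15, (34*-15 - 30*-31)=420, (30*-8 - 6*-15)=-150, (6*-25 - 17*-8)=-14; twice the area = |1206| = 1206; area = 603; boundary points = 1 + 2 + 5 + 4 + 1 + 1 = 14; strictly interior points = area - boundary/2 + 1 = 597; answer 597
Part 2: Y1 = 597; c = 10; -1*(10)^4 - 7*(10)^3 - 8*(10)^2 - 5 = (-10000) + (-7000) + (-800) + (-5) = -17805; answer -17805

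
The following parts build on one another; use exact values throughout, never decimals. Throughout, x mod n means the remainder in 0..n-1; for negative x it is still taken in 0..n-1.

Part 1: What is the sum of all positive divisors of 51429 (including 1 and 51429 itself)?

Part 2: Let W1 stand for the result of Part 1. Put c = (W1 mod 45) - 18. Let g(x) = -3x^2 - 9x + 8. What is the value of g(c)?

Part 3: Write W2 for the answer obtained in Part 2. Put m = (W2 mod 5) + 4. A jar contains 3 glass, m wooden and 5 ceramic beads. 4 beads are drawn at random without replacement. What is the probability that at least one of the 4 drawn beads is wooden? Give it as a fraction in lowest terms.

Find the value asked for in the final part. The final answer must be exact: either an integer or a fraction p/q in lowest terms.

37/39

Part 1: 51429 = 3 * 7 * 31 * 79; sigma = (1 + 3) * (1 + 7) * (1 + 31) * (1 + 79) = 4 * 8 * 32 * 80 = 81920; answer 81920
Part 2: W1 = 81920; c = 2; -3*(2)^2 - 9*(2)^1 + 8 = (-12) + (-18) + (8) = -22; answer -22
Part 3: W2 = -22; m = 7; total draws C(15,4) = 1365; complement C(8,4) = 70; favorable 1365 - 70 = 1295; P = 37/39; answer 37/39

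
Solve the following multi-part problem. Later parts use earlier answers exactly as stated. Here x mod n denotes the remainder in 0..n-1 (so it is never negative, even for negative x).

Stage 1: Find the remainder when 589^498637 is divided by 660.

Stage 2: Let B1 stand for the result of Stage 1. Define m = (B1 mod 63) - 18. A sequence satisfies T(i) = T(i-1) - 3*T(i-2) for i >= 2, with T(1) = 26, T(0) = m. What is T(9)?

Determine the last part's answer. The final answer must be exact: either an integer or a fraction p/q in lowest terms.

Stage 1: squarings mod 660: 589^1=589, 589^2=421, 589^4=361, 589^8=301, 589^16=181, 589^32=421, 589^64=361, 589^128=301, 589^256=181, 589^512=421, 589^1024=361, 589^2048=301, 589^4096=181, 589^8192=421, 589^16384=361, 589^32768=301, 589^65536=181, 589^131072=421, 589^262144=361; 589^498637 = 589^1 * 589^4 * 589^8 * 589^64 * 589^128 * 589^256 * 589^512 * 589^2048 * 589^4096 * 589^32768 * 589^65536 * 589^131072 * 589^262144 = 349 (mod 660); answer 349
Stage 2: B1 = 349; m = 16; T(2) = 1*(26) - 3*(16) = -22; iterating: T(2)=-22, T(3)=-100, T(4)=-34, T(5)=266, T(6)=368, T(7)=-430, T(8)=-1534, T(9)=-244; answer -244

-244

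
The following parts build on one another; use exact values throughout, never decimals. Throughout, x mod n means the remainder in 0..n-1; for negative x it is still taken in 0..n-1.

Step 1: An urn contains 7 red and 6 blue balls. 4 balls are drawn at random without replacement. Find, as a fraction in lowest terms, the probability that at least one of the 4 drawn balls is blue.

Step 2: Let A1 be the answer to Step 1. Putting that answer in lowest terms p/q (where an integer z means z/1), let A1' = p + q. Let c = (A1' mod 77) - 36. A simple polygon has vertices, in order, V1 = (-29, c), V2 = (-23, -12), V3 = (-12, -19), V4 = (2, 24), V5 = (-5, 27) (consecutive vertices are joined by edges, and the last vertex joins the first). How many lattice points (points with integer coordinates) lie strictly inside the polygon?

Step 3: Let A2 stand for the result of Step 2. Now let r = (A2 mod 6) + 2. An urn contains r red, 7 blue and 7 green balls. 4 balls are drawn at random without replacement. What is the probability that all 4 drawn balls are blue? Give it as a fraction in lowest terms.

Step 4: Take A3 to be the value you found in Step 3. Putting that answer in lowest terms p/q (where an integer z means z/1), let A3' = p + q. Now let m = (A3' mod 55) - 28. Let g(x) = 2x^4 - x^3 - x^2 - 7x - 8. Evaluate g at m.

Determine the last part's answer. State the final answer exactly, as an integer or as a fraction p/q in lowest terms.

Step 1: total draws C(13,4) = 715; complement C(7,4) = 35; favorable 715 - 35 = 680; P = 136/143; answer 136/143
Step 2: A1 = 136/143; threaded value p + q = 279; c = 12; cross terms: (-29*-12 - -23*12)=624, (-23*-19 - -12*-12)=293, (-12*24 - 2*-19)=-250, (2*27 - -5*24)=174, (-5*12 - -29*27)=723; twice the area = |1564| = 1564; area = 782; boundary points = 6 + 1 + 1 + 1 + 3 = 12; strictly interior points = area - boundary/2 + 1 = 777; answer 777
Step 3: A2 = 777; r = 5; total draws C(19,4) = 3876; favorable C(7,4) = 35; P = 35/3876; answer 35/3876
Step 4: A3 = 35/3876; threaded value p + q = 3911; m = -22; 2*(-22)^4 - 1*(-22)^3 - 1*(-22)^2 - 7*(-22)^1 - 8 = (468512) + (10648) + (-484) + (154) + (-8) = 478822; answer 478822

478822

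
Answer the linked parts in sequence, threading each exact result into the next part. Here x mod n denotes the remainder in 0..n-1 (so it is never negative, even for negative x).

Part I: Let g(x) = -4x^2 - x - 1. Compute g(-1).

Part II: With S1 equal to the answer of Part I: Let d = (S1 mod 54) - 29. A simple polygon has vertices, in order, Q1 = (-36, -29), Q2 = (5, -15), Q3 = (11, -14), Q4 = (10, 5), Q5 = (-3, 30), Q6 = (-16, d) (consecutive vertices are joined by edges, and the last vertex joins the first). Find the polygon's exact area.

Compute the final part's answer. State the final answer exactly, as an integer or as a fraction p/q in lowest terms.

2927/2

Part I: -4*(-1)^2 - 1*(-1)^1 - 1 = (-4) + (1) + (-1) = -4; answer -4
Part II: S1 = -4; d = 21; cross terms: (-36*-15 - 5*-29)=685, (5*-14 - 11*-15)=95, (11*5 - 10*-14)=195, (10*30 - -3*5)=315, (-3*21 - -16*30)=417, (-16*-29 - -36*21)=1220; twice the area = |2927| = 2927; area = 2927/2; answer 2927/2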